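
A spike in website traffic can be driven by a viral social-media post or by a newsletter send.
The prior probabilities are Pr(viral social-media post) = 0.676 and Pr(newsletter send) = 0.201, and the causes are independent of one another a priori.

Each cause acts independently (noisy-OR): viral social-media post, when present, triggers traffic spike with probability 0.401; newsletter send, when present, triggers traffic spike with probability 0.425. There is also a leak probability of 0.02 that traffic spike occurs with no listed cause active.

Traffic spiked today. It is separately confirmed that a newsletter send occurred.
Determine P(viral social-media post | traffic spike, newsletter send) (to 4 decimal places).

P(viral social-media post | traffic spike, newsletter send) ≈ 0.7600

Under noisy-OR, P(traffic spike | causes) = 1 − (1−0.02)·∏(1−qᵢ) over the active causes.
P(traffic spike | newsletter send) = 0.4365×0.324 + 0.662464×0.676 = 0.141426 + 0.447826 = 0.589252
Restricting to configurations with viral social-media post present: 0.662464×0.676 = 0.447826.
P(viral social-media post | traffic spike, newsletter send) = 0.447826 / 0.589252 ≈ 0.7600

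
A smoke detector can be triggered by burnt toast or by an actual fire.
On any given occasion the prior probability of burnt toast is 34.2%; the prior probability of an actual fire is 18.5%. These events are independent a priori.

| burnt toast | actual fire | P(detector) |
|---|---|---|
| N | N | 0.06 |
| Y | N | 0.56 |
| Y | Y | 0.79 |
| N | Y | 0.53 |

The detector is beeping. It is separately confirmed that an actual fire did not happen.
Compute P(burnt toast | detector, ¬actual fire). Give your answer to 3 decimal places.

Sum P(detector|·) weighted by the priors over both values of burnt toast:
  P(detector | ¬actual fire) = 0.06*0.658 + 0.56*0.342
        = 0.039480 + 0.191520 = 0.231000
The terms with burnt toast present sum to 0.191520, so
  P(burnt toast | detector, ¬actual fire) = 0.191520 / 0.231000 ≈ 0.829

P(burnt toast | detector, ¬actual fire) ≈ 0.829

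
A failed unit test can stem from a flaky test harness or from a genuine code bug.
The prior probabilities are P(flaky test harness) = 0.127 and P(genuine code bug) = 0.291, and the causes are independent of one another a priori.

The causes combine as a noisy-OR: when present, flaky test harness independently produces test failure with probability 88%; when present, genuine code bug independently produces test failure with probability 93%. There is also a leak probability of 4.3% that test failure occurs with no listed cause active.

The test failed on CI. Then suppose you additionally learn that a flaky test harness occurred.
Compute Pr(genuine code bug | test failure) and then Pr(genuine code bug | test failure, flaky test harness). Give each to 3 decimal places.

Pr(genuine code bug | test failure) ≈ 0.720; Pr(genuine code bug | test failure, flaky test harness) ≈ 0.315

Under noisy-OR, P(test failure | causes) = 1 − (1−0.043)·∏(1−qᵢ) over the active causes.
P(test failure) = 0.043·0.873·0.709 + 0.93301·0.873·0.291 + 0.88516·0.127·0.709 + 0.991961·0.127·0.291 = 0.026615 + 0.237025 + 0.079702 + 0.036660 = 0.380002
Restricting to configurations with genuine code bug present: 0.237025 + 0.036660 = 0.273685.
Hence the posterior is 0.273685/0.380002 ≈ 0.720.

Now also conditioning on flaky test harness=true:
P(test failure | flaky test harness) = 0.88516*0.709 + 0.991961*0.291 = 0.627578 + 0.288661 = 0.916239
Restricting to configurations with genuine code bug present: 0.991961*0.291 = 0.288661.
Hence the posterior is 0.288661/0.916239 ≈ 0.315.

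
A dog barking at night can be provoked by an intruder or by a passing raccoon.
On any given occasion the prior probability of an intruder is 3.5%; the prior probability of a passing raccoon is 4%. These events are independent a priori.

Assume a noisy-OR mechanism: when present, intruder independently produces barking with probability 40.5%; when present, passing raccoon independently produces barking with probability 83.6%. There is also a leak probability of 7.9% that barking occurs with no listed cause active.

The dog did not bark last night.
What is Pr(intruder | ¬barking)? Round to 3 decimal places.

Under noisy-OR, P(barking | causes) = 1 − (1−0.079)·∏(1−qᵢ) over the active causes.
P(¬barking) = 0.921×0.965×0.96 + 0.151044×0.965×0.04 + 0.547995×0.035×0.96 + 0.089871×0.035×0.04 = 0.853214 + 0.005830 + 0.018413 + 0.000126 = 0.877583
Of this, 0.018539 comes from 0.018413 + 0.000126 (the intruder=true cases).
P(intruder | ¬barking) = 0.018539 / 0.877583 ≈ 0.021

Pr(intruder | ¬barking) ≈ 0.021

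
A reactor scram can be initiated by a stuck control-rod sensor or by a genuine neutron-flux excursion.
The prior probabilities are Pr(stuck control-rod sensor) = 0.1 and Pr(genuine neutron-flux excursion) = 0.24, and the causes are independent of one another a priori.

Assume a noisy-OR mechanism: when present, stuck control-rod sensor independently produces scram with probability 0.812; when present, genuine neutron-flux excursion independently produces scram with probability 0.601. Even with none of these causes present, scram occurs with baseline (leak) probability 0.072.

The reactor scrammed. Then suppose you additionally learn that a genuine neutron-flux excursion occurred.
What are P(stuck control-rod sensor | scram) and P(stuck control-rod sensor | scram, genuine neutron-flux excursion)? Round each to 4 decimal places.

P(stuck control-rod sensor | scram) ≈ 0.3147; P(stuck control-rod sensor | scram, genuine neutron-flux excursion) ≈ 0.1410

Under noisy-OR, P(scram | causes) = 1 − (1−0.072)·∏(1−qᵢ) over the active causes.
Weight on stuck control-rod sensor=true, given the evidence: 0.062741 + 0.022329 = 0.085070
Denominator P(scram): 0.072·0.9·0.76 + 0.629728·0.9·0.24 + 0.825536·0.1·0.76 + 0.930389·0.1·0.24 = 0.270339
P(stuck control-rod sensor | scram) = 0.085070/0.270339 ≈ 0.3147

Now condition on the additional information:
Weight on stuck control-rod sensor=true, given the evidence: 0.930389*0.1 = 0.093039
Normalizer over all consistent configurations: 0.629728*0.9 + 0.930389*0.1 = 0.659794
Posterior = 0.093039 / 0.659794 ≈ 0.1410
Conditioning on genuine neutron-flux excursion lowers the posterior on stuck control-rod sensor: the classic explaining-away effect in a common-effect structure.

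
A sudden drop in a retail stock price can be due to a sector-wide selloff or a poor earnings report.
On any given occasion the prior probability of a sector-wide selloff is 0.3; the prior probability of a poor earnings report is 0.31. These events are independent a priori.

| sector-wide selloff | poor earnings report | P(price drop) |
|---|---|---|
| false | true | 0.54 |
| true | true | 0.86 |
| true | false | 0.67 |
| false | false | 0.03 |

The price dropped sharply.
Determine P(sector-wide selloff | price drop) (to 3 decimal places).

P(sector-wide selloff | price drop) ≈ 0.624

P(price drop) = 0.03×0.7×0.69 + 0.54×0.7×0.31 + 0.67×0.3×0.69 + 0.86×0.3×0.31 = 0.014490 + 0.117180 + 0.138690 + 0.079980 = 0.350340
Of this, 0.218670 comes from 0.138690 + 0.079980 (the sector-wide selloff=true cases).
So P(sector-wide selloff | price drop) = 0.218670/0.350340 ≈ 0.624.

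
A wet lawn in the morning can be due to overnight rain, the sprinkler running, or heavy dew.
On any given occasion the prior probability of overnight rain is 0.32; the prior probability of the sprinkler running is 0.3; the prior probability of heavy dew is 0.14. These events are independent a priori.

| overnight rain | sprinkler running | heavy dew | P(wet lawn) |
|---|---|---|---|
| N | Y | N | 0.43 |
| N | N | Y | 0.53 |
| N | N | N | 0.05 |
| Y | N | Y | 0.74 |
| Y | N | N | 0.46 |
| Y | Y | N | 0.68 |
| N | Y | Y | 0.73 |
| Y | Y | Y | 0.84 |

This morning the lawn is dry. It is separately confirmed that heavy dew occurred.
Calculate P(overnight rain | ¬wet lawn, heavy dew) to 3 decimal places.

P(¬wet lawn | heavy dew) = 0.47*0.68*0.7 + 0.27*0.68*0.3 + 0.26*0.32*0.7 + 0.16*0.32*0.3 = 0.223720 + 0.055080 + 0.058240 + 0.015360 = 0.352400
Restricting to configurations with overnight rain present: 0.058240 + 0.015360 = 0.073600.
Hence the posterior is 0.073600/0.352400 ≈ 0.209.

P(overnight rain | ¬wet lawn, heavy dew) ≈ 0.209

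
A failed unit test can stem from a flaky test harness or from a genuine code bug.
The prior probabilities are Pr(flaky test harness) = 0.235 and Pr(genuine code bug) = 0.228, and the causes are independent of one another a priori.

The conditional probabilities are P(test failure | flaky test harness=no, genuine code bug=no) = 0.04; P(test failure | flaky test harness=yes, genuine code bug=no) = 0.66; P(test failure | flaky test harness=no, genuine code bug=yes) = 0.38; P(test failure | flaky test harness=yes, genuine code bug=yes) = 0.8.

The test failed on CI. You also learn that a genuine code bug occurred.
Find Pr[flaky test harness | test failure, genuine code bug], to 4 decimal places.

Pr[flaky test harness | test failure, genuine code bug] ≈ 0.3927

Enumerate both values of flaky test harness and weight by the priors:
  P(test failure | genuine code bug) = 0.38·0.765 + 0.8·0.235
        = 0.290700 + 0.188000 = 0.478700
Configurations with flaky test harness contribute 0.188000, so
  P(flaky test harness | test failure, genuine code bug) = 0.188000 / 0.478700 ≈ 0.3927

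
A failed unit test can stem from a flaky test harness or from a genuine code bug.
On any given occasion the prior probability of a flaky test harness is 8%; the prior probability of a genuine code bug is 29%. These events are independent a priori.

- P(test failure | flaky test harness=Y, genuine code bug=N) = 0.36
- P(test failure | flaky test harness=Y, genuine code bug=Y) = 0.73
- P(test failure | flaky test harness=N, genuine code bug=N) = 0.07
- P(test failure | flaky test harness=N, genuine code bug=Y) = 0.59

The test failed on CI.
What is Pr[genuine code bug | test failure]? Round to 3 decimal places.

Weight on genuine code bug=true, given the evidence: 0.157412 + 0.016936 = 0.174348
Denominator P(test failure): 0.07×0.92×0.71 + 0.59×0.92×0.29 + 0.36×0.08×0.71 + 0.73×0.08×0.29 = 0.240520
Posterior = 0.174348 / 0.240520 ≈ 0.725

Pr[genuine code bug | test failure] ≈ 0.725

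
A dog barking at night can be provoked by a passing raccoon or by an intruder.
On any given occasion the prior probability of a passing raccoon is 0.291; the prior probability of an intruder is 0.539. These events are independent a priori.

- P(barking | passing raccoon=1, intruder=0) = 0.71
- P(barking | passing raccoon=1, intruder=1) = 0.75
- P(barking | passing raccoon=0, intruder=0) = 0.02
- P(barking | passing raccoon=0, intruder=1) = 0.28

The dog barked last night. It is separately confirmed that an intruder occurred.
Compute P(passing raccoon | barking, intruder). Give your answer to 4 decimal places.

Numerator (weight on configurations with passing raccoon): 0.75·0.291 = 0.218250
Denominator P(barking | intruder): 0.28·0.709 + 0.75·0.291 = 0.416770
Posterior = 0.218250 / 0.416770 ≈ 0.5237

P(passing raccoon | barking, intruder) ≈ 0.5237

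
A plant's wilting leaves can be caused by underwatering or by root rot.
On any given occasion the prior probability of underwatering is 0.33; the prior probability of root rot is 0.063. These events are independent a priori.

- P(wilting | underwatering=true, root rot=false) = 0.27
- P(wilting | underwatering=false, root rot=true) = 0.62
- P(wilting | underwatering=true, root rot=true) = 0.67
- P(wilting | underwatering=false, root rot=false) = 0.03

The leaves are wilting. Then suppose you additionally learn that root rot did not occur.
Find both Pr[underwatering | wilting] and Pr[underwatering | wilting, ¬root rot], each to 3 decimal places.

Numerator (weight on configurations with underwatering): 0.083487 + 0.013929 = 0.097416
The normalizing constant is 0.03*0.67*0.937 + 0.62*0.67*0.063 + 0.27*0.33*0.937 + 0.67*0.33*0.063 = 0.142420
P(underwatering | wilting) = 0.097416/0.142420 ≈ 0.684

Now also conditioning on root rot≠true:
Weight on underwatering=true, given the evidence: 0.27×0.33 = 0.089100
Normalizer over all consistent configurations: 0.03×0.67 + 0.27×0.33 = 0.109200
Posterior = 0.089100 / 0.109200 ≈ 0.816

Pr[underwatering | wilting] ≈ 0.684; Pr[underwatering | wilting, ¬root rot] ≈ 0.816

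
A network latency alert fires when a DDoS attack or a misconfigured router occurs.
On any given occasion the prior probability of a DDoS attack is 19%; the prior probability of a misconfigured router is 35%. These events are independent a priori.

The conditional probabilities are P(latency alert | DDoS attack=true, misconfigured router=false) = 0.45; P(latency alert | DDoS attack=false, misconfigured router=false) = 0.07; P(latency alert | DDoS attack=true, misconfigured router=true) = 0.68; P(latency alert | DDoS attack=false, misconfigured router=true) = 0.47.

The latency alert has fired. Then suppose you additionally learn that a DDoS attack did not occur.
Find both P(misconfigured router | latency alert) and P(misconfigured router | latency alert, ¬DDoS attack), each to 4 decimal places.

Numerator (weight on configurations with misconfigured router): 0.133245 + 0.045220 = 0.178465
Denominator P(latency alert): 0.07*0.81*0.65 + 0.47*0.81*0.35 + 0.45*0.19*0.65 + 0.68*0.19*0.35 = 0.270895
Posterior = 0.178465 / 0.270895 ≈ 0.6588

Now also conditioning on DDoS attack≠true:
P(latency alert | ¬DDoS attack) = 0.07×0.65 + 0.47×0.35 = 0.045500 + 0.164500 = 0.210000
The misconfigured router-present share is 0.47×0.35 = 0.164500.
P(misconfigured router | latency alert, ¬DDoS attack) = 0.164500 / 0.210000 ≈ 0.7833

P(misconfigured router | latency alert) ≈ 0.6588; P(misconfigured router | latency alert, ¬DDoS attack) ≈ 0.7833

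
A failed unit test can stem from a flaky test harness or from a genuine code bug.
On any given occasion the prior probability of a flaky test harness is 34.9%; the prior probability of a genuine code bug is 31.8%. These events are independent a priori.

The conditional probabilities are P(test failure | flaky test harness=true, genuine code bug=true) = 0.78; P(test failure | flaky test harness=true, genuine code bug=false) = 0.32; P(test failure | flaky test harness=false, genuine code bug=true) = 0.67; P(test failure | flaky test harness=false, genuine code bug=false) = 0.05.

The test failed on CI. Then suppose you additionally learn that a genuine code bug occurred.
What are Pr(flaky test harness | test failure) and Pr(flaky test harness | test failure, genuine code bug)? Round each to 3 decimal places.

P(test failure) = 0.05×0.651×0.682 + 0.67×0.651×0.318 + 0.32×0.349×0.682 + 0.78×0.349×0.318 = 0.022199 + 0.138702 + 0.076166 + 0.086566 = 0.323633
The flaky test harness-present share is 0.076166 + 0.086566 = 0.162732.
So P(flaky test harness | test failure) = 0.162732/0.323633 ≈ 0.503.

With the extra evidence:
P(test failure | genuine code bug) = 0.67·0.651 + 0.78·0.349 = 0.436170 + 0.272220 = 0.708390
Restricting to configurations with flaky test harness present: 0.78·0.349 = 0.272220.
Hence the posterior is 0.272220/0.708390 ≈ 0.384.

Pr(flaky test harness | test failure) ≈ 0.503; Pr(flaky test harness | test failure, genuine code bug) ≈ 0.384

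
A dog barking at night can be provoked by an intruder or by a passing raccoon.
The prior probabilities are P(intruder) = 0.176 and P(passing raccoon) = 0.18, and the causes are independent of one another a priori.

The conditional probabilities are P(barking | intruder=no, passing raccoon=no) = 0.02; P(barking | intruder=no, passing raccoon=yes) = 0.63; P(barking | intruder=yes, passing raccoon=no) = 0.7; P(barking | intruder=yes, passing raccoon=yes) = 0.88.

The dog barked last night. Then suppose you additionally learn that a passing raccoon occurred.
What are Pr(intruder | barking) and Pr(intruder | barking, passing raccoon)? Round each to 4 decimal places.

Pr(intruder | barking) ≈ 0.5465; Pr(intruder | barking, passing raccoon) ≈ 0.2298

Weight on intruder=true, given the evidence: 0.101024 + 0.027878 = 0.128902
The normalizing constant is 0.02*0.824*0.82 + 0.63*0.824*0.18 + 0.7*0.176*0.82 + 0.88*0.176*0.18 = 0.235858
P(intruder | barking) = 0.128902/0.235858 ≈ 0.5465

With the extra evidence:
P(barking | passing raccoon) = 0.63·0.824 + 0.88·0.176 = 0.519120 + 0.154880 = 0.674000
Of this, 0.154880 comes from 0.88·0.176 (the intruder=true cases).
So P(intruder | barking, passing raccoon) = 0.154880/0.674000 ≈ 0.2298.
Conditioning on passing raccoon lowers the posterior on intruder: the classic explaining-away effect in a common-effect structure.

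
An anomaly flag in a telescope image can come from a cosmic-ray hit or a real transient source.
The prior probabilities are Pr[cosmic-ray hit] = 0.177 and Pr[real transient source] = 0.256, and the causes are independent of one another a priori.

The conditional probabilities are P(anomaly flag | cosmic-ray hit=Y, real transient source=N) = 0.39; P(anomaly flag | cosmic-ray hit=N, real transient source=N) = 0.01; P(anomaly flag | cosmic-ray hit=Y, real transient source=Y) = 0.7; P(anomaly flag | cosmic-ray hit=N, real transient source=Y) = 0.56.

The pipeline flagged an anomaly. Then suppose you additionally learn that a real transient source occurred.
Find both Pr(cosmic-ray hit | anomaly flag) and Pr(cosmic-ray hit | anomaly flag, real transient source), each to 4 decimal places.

Pr(cosmic-ray hit | anomaly flag) ≈ 0.4010; Pr(cosmic-ray hit | anomaly flag, real transient source) ≈ 0.2119

P(anomaly flag) = 0.01×0.823×0.744 + 0.56×0.823×0.256 + 0.39×0.177×0.744 + 0.7×0.177×0.256 = 0.006123 + 0.117985 + 0.051358 + 0.031718 = 0.207184
Restricting to configurations with cosmic-ray hit present: 0.051358 + 0.031718 = 0.083076.
Hence the posterior is 0.083076/0.207184 ≈ 0.4010.

Now also conditioning on real transient source=true:
P(anomaly flag | real transient source) = 0.56·0.823 + 0.7·0.177 = 0.460880 + 0.123900 = 0.584780
Restricting to configurations with cosmic-ray hit present: 0.7·0.177 = 0.123900.
Hence the posterior is 0.123900/0.584780 ≈ 0.2119.
Conditioning on real transient source lowers the posterior on cosmic-ray hit: the classic explaining-away effect in a common-effect structure.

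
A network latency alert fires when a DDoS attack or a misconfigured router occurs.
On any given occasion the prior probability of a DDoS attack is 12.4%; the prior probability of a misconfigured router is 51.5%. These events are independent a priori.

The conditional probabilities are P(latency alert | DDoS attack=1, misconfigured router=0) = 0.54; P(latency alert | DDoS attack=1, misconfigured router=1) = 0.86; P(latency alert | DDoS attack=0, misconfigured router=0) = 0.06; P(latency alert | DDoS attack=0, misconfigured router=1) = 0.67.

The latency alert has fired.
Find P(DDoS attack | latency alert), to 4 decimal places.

Weight on DDoS attack=true, given the evidence: 0.032476 + 0.054920 = 0.087396
Denominator P(latency alert): 0.06·0.876·0.485 + 0.67·0.876·0.515 + 0.54·0.124·0.485 + 0.86·0.124·0.515 = 0.415152
P(DDoS attack | latency alert) = 0.087396/0.415152 ≈ 0.2105

P(DDoS attack | latency alert) ≈ 0.2105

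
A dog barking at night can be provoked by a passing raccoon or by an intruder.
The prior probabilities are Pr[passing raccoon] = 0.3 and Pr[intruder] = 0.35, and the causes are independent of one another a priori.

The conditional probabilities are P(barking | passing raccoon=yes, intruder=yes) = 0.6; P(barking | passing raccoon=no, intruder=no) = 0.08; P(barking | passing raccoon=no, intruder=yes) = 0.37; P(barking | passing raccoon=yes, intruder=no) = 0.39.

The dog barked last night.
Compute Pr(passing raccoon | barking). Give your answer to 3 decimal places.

Pr(passing raccoon | barking) ≈ 0.523

P(barking) = 0.08·0.7·0.65 + 0.37·0.7·0.35 + 0.39·0.3·0.65 + 0.6·0.3·0.35 = 0.036400 + 0.090650 + 0.076050 + 0.063000 = 0.266100
Of this, 0.139050 comes from 0.076050 + 0.063000 (the passing raccoon=true cases).
P(passing raccoon | barking) = 0.139050 / 0.266100 ≈ 0.523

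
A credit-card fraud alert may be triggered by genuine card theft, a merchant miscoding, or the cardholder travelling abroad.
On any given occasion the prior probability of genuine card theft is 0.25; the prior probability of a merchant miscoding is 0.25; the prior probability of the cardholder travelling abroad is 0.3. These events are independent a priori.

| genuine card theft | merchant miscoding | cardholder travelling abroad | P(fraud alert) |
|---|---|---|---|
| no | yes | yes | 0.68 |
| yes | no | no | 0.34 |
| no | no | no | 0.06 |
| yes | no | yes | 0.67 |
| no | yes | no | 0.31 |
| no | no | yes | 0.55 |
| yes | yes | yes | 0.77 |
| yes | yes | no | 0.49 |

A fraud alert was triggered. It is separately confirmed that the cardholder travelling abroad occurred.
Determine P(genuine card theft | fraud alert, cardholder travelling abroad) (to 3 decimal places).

P(genuine card theft | fraud alert, cardholder travelling abroad) ≈ 0.285

By total probability over the 4 (genuine card theft, merchant miscoding) configurations:
  P(fraud alert | cardholder travelling abroad) = 0.55×0.75×0.75 + 0.68×0.75×0.25 + 0.67×0.25×0.75 + 0.77×0.25×0.25
        = 0.309375 + 0.127500 + 0.125625 + 0.048125 = 0.610625
Configurations with genuine card theft contribute 0.173750, so
  P(genuine card theft | fraud alert, cardholder travelling abroad) = 0.173750 / 0.610625 ≈ 0.285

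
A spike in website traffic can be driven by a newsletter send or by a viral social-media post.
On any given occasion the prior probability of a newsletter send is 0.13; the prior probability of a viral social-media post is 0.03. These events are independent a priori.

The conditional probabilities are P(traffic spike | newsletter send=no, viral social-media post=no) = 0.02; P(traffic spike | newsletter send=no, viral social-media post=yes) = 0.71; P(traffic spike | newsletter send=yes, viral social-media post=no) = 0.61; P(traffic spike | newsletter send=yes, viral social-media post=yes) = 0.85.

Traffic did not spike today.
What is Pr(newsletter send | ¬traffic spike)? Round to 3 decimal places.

Pr(newsletter send | ¬traffic spike) ≈ 0.056

Weight on newsletter send=true, given the evidence: 0.049179 + 0.000585 = 0.049764
Normalizer over all consistent configurations: 0.98·0.87·0.97 + 0.29·0.87·0.03 + 0.39·0.13·0.97 + 0.15·0.13·0.03 = 0.884355
P(newsletter send | ¬traffic spike) = 0.049764/0.884355 ≈ 0.056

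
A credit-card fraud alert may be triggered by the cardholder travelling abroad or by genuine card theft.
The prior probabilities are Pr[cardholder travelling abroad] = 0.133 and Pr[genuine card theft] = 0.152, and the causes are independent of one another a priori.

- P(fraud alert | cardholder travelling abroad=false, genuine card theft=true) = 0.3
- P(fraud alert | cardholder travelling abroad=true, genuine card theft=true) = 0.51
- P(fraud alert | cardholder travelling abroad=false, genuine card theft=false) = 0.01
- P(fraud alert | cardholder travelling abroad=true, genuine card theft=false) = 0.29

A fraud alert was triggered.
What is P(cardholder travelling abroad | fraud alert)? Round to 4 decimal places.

Enumerate the 4 (cardholder travelling abroad, genuine card theft) configurations and weight by the priors:
  P(fraud alert) = 0.01×0.867×0.848 + 0.3×0.867×0.152 + 0.29×0.133×0.848 + 0.51×0.133×0.152
        = 0.007352 + 0.039535 + 0.032707 + 0.010310 = 0.089904
Keeping only the cardholder travelling abroad-present terms gives 0.043017, so
  P(cardholder travelling abroad | fraud alert) = 0.043017 / 0.089904 ≈ 0.4785

P(cardholder travelling abroad | fraud alert) ≈ 0.4785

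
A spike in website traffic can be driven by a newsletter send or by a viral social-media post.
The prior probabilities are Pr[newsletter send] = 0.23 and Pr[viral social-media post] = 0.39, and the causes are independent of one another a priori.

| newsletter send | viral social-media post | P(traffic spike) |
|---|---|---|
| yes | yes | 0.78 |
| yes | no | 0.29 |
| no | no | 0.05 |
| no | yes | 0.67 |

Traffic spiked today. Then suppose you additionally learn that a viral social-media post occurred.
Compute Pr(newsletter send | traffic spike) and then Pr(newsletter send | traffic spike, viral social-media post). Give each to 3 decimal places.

P(traffic spike) = 0.05*0.77*0.61 + 0.67*0.77*0.39 + 0.29*0.23*0.61 + 0.78*0.23*0.39 = 0.023485 + 0.201201 + 0.040687 + 0.069966 = 0.335339
The newsletter send-present share is 0.040687 + 0.069966 = 0.110653.
P(newsletter send | traffic spike) = 0.110653 / 0.335339 ≈ 0.330

With the extra evidence:
P(traffic spike | viral social-media post) = 0.67*0.77 + 0.78*0.23 = 0.515900 + 0.179400 = 0.695300
Restricting to configurations with newsletter send present: 0.78*0.23 = 0.179400.
P(newsletter send | traffic spike, viral social-media post) = 0.179400 / 0.695300 ≈ 0.258
Conditioning on viral social-media post lowers the posterior on newsletter send: the classic explaining-away effect in a common-effect structure.

Pr(newsletter send | traffic spike) ≈ 0.330; Pr(newsletter send | traffic spike, viral social-media post) ≈ 0.258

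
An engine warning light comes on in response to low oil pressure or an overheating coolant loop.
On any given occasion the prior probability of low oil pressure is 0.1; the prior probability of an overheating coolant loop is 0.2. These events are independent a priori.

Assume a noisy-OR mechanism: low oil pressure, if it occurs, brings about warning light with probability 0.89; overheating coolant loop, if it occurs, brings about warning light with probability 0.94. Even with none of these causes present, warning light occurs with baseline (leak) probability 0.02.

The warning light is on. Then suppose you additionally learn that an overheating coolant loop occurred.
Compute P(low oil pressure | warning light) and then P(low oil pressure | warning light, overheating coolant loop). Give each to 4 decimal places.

Under noisy-OR, P(warning light | causes) = 1 − (1−0.02)·∏(1−qᵢ) over the active causes.
By total probability over the 4 (low oil pressure, overheating coolant loop) configurations:
  P(warning light) = 0.02*0.9*0.8 + 0.9412*0.9*0.2 + 0.8922*0.1*0.8 + 0.993532*0.1*0.2
        = 0.014400 + 0.169416 + 0.071376 + 0.019871 = 0.275063
Configurations with low oil pressure contribute 0.091247, so
  P(low oil pressure | warning light) = 0.091247 / 0.275063 ≈ 0.3317

Now also conditioning on overheating coolant loop=true:
By total probability over both values of low oil pressure:
  P(warning light | overheating coolant loop) = 0.9412·0.9 + 0.993532·0.1
        = 0.847080 + 0.099353 = 0.946433
Keeping only the low oil pressure-present terms gives 0.099353, so
  P(low oil pressure | warning light, overheating coolant loop) = 0.099353 / 0.946433 ≈ 0.1050
The drop from 0.3317 to 0.1050 is the explaining-away (discounting) effect.

P(low oil pressure | warning light) ≈ 0.3317; P(low oil pressure | warning light, overheating coolant loop) ≈ 0.1050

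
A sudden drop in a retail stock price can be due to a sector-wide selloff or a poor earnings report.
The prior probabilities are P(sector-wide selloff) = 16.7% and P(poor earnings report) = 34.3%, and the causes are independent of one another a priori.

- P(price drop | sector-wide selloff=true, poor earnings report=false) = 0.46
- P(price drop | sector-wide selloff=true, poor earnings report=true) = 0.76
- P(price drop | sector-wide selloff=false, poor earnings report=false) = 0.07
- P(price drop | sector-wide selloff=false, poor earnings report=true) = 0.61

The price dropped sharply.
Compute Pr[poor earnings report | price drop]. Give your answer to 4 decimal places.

Pr[poor earnings report | price drop] ≈ 0.7104

For the numerator, keep only poor earnings report=true terms: 0.174289 + 0.043534 = 0.217823
The normalizing constant is 0.07·0.833·0.657 + 0.61·0.833·0.343 + 0.46·0.167·0.657 + 0.76·0.167·0.343 = 0.306604
P(poor earnings report | price drop) = 0.217823/0.306604 ≈ 0.7104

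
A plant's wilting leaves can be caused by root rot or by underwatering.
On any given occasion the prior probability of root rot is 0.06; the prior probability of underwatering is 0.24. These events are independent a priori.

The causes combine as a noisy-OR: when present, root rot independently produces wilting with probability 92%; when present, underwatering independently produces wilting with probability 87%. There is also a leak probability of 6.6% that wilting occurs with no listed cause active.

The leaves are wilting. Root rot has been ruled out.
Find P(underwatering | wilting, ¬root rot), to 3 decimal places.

Under noisy-OR, P(wilting | causes) = 1 − (1−0.066)·∏(1−qᵢ) over the active causes.
For the numerator, keep only underwatering=true terms: 0.87858×0.24 = 0.210859
Denominator P(wilting | ¬root rot): 0.066×0.76 + 0.87858×0.24 = 0.261019
Posterior = 0.210859 / 0.261019 ≈ 0.808

P(underwatering | wilting, ¬root rot) ≈ 0.808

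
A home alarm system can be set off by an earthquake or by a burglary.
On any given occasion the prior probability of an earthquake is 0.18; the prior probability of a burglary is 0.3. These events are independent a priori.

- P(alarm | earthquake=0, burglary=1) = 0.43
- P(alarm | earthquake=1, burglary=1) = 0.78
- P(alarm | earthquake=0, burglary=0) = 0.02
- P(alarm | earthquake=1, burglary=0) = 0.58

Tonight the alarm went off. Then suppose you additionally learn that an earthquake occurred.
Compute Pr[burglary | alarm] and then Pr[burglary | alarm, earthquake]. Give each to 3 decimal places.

Weight on burglary=true, given the evidence: 0.105780 + 0.042120 = 0.147900
Normalizer over all consistent configurations: 0.02*0.82*0.7 + 0.43*0.82*0.3 + 0.58*0.18*0.7 + 0.78*0.18*0.3 = 0.232460
Posterior = 0.147900 / 0.232460 ≈ 0.636

Now also conditioning on earthquake=true:
P(alarm | earthquake) = 0.58*0.7 + 0.78*0.3 = 0.406000 + 0.234000 = 0.640000
Restricting to configurations with burglary present: 0.78*0.3 = 0.234000.
P(burglary | alarm, earthquake) = 0.234000 / 0.640000 ≈ 0.366
Conditioning on earthquake lowers the posterior on burglary: the classic explaining-away effect in a common-effect structure.

Pr[burglary | alarm] ≈ 0.636; Pr[burglary | alarm, earthquake] ≈ 0.366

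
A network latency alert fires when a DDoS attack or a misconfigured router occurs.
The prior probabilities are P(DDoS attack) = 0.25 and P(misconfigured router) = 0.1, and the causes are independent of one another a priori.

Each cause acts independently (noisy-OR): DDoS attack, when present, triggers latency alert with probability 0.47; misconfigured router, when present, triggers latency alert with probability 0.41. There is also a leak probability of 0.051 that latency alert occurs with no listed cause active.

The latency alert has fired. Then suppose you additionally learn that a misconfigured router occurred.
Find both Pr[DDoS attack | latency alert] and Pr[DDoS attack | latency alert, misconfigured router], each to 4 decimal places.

Under noisy-OR, P(latency alert | causes) = 1 − (1−0.051)·∏(1−qᵢ) over the active causes.
Numerator (weight on configurations with DDoS attack): 0.111832 + 0.017581 = 0.129413
Denominator P(latency alert): 0.051*0.75*0.9 + 0.44009*0.75*0.1 + 0.49703*0.25*0.9 + 0.703248*0.25*0.1 = 0.196845
Posterior = 0.129413 / 0.196845 ≈ 0.6574

With the extra evidence:
Sum P(latency alert|·) weighted by the priors over both values of DDoS attack:
  P(latency alert | misconfigured router) = 0.44009*0.75 + 0.703248*0.25
        = 0.330067 + 0.175812 = 0.505879
The terms with DDoS attack present sum to 0.175812, so
  P(DDoS attack | latency alert, misconfigured router) = 0.175812 / 0.505879 ≈ 0.3475
The drop from 0.6574 to 0.3475 is the explaining-away (discounting) effect.

Pr[DDoS attack | latency alert] ≈ 0.6574; Pr[DDoS attack | latency alert, misconfigured router] ≈ 0.3475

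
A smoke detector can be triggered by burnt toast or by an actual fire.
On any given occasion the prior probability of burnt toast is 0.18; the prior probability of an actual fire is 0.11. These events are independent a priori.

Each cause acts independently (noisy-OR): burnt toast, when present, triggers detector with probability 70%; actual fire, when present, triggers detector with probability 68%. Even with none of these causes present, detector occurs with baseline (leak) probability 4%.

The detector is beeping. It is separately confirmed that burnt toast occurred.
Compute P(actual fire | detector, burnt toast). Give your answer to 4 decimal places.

P(actual fire | detector, burnt toast) ≈ 0.1361

Under noisy-OR, P(detector | causes) = 1 − (1−0.04)·∏(1−qᵢ) over the active causes.
P(detector | burnt toast) = 0.712×0.89 + 0.90784×0.11 = 0.633680 + 0.099862 = 0.733542
Restricting to configurations with actual fire present: 0.90784×0.11 = 0.099862.
Hence the posterior is 0.099862/0.733542 ≈ 0.1361.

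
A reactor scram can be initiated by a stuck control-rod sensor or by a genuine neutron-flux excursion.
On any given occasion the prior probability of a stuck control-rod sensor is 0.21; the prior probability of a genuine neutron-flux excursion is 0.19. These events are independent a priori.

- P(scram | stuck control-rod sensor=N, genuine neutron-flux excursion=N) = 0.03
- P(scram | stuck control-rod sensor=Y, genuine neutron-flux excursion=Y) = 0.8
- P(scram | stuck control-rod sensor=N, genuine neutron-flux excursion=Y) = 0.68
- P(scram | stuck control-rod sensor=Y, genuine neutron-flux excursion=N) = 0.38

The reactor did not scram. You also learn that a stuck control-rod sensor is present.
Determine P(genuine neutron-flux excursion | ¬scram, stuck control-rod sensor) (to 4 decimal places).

Enumerate both values of genuine neutron-flux excursion and weight by the priors:
  P(¬scram | stuck control-rod sensor) = 0.62·0.81 + 0.2·0.19
        = 0.502200 + 0.038000 = 0.540200
The terms with genuine neutron-flux excursion present sum to 0.038000, so
  P(genuine neutron-flux excursion | ¬scram, stuck control-rod sensor) = 0.038000 / 0.540200 ≈ 0.0703

P(genuine neutron-flux excursion | ¬scram, stuck control-rod sensor) ≈ 0.0703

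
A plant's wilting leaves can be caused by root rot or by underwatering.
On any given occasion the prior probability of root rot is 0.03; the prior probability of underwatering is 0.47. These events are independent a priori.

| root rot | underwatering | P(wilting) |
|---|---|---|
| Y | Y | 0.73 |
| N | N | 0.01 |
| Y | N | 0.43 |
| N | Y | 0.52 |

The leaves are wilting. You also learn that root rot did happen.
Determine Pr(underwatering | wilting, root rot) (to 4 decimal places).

Pr(underwatering | wilting, root rot) ≈ 0.6009

Weight on underwatering=true, given the evidence: 0.73·0.47 = 0.343100
The normalizing constant is 0.43·0.53 + 0.73·0.47 = 0.571000
P(underwatering | wilting, root rot) = 0.343100/0.571000 ≈ 0.6009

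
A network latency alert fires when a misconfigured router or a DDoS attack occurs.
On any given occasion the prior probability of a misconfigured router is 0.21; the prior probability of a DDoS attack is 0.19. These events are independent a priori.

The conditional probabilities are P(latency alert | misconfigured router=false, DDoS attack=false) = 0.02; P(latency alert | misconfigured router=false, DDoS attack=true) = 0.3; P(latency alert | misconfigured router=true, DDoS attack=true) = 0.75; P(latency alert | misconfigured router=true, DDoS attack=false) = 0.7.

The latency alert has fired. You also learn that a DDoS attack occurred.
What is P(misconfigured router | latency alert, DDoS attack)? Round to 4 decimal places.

P(misconfigured router | latency alert, DDoS attack) ≈ 0.3992

By total probability over both values of misconfigured router:
  P(latency alert | DDoS attack) = 0.3·0.79 + 0.75·0.21
        = 0.237000 + 0.157500 = 0.394500
Configurations with misconfigured router contribute 0.157500, so
  P(misconfigured router | latency alert, DDoS attack) = 0.157500 / 0.394500 ≈ 0.3992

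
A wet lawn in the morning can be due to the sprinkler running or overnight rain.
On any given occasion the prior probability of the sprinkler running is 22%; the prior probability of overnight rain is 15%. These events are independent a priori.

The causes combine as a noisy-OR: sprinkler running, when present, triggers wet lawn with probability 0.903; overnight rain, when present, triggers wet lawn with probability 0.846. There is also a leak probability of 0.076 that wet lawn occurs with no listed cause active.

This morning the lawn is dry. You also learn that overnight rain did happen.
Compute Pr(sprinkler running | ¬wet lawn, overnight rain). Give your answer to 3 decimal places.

Under noisy-OR, P(wet lawn | causes) = 1 − (1−0.076)·∏(1−qᵢ) over the active causes.
For the numerator, keep only sprinkler running=true terms: 0.013803×0.22 = 0.003037
The normalizing constant is 0.142296×0.78 + 0.013803×0.22 = 0.114028
Posterior = 0.003037 / 0.114028 ≈ 0.027

Pr(sprinkler running | ¬wet lawn, overnight rain) ≈ 0.027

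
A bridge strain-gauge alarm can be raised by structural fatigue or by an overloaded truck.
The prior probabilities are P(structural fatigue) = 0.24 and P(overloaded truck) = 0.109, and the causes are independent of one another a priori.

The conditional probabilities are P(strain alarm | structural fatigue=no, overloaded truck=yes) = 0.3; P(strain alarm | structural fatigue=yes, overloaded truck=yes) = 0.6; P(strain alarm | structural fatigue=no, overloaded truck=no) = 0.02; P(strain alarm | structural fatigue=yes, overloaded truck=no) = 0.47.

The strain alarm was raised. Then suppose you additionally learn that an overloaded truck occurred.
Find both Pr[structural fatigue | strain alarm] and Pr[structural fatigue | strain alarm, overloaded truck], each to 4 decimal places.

Weight on structural fatigue=true, given the evidence: 0.100505 + 0.015696 = 0.116201
Normalizer over all consistent configurations: 0.02×0.76×0.891 + 0.3×0.76×0.109 + 0.47×0.24×0.891 + 0.6×0.24×0.109 = 0.154596
P(structural fatigue | strain alarm) = 0.116201/0.154596 ≈ 0.7516

With the extra evidence:
For the numerator, keep only structural fatigue=true terms: 0.6·0.24 = 0.144000
Normalizer over all consistent configurations: 0.3·0.76 + 0.6·0.24 = 0.372000
P(structural fatigue | strain alarm, overloaded truck) = 0.144000/0.372000 ≈ 0.3871
The drop from 0.7516 to 0.3871 is the explaining-away (discounting) effect.

Pr[structural fatigue | strain alarm] ≈ 0.7516; Pr[structural fatigue | strain alarm, overloaded truck] ≈ 0.3871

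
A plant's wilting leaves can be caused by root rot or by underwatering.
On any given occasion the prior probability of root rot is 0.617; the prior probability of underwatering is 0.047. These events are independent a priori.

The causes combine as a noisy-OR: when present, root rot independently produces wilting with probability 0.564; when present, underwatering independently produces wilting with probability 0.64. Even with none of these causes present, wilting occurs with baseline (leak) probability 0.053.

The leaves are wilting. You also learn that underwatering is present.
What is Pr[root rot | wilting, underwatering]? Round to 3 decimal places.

Under noisy-OR, P(wilting | causes) = 1 − (1−0.053)·∏(1−qᵢ) over the active causes.
P(wilting | underwatering) = 0.65908×0.383 + 0.851359×0.617 = 0.252428 + 0.525289 = 0.777717
The root rot-present share is 0.851359×0.617 = 0.525289.
Hence the posterior is 0.525289/0.777717 ≈ 0.675.

Pr[root rot | wilting, underwatering] ≈ 0.675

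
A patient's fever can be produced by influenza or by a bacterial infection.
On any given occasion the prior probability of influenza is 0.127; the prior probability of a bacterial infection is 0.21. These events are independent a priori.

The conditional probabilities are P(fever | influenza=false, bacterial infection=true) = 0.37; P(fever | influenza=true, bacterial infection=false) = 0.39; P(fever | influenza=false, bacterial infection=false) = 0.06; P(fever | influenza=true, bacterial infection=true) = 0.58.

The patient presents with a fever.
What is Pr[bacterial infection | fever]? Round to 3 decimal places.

Pr[bacterial infection | fever] ≈ 0.509

Enumerate the 4 (influenza, bacterial infection) configurations and weight by the priors:
  P(fever) = 0.06×0.873×0.79 + 0.37×0.873×0.21 + 0.39×0.127×0.79 + 0.58×0.127×0.21
        = 0.041380 + 0.067832 + 0.039129 + 0.015469 = 0.163810
The terms with bacterial infection present sum to 0.083301, so
  P(bacterial infection | fever) = 0.083301 / 0.163810 ≈ 0.509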